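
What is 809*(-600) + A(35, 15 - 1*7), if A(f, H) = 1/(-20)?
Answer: -9708001/20 ≈ -4.8540e+5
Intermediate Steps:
A(f, H) = -1/20
809*(-600) + A(35, 15 - 1*7) = 809*(-600) - 1/20 = -485400 - 1/20 = -9708001/20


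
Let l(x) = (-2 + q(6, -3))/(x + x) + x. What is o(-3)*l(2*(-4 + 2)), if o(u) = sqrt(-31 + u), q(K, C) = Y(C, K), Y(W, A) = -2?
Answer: -7*I*sqrt(34)/2 ≈ -20.408*I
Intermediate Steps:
q(K, C) = -2
l(x) = x - 2/x (l(x) = (-2 - 2)/(x + x) + x = -4*1/(2*x) + x = -2/x + x = x - 2/x)
o(-3)*l(2*(-4 + 2)) = sqrt(-31 - 3)*(2*(-4 + 2) - 2*1/(2*(-4 + 2))) = sqrt(-34)*(2*(-2) - 2/(2*(-2))) = (I*sqrt(34))*(-4 - 2/(-4)) = (I*sqrt(34))*(-4 - 2*(-1/4)) = (I*sqrt(34))*(-4 + 1/2) = (I*sqrt(34))*(-7/2) = -7*I*sqrt(34)/2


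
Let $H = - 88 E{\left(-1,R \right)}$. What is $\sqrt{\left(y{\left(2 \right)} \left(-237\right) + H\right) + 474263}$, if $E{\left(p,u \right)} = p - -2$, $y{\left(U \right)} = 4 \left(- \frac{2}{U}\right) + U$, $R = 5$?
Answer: $\sqrt{474649} \approx 688.95$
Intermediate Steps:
$y{\left(U \right)} = U - \frac{8}{U}$ ($y{\left(U \right)} = - \frac{8}{U} + U = U - \frac{8}{U}$)
$E{\left(p,u \right)} = 2 + p$ ($E{\left(p,u \right)} = p + 2 = 2 + p$)
$H = -88$ ($H = - 88 \left(2 - 1\right) = \left(-88\right) 1 = -88$)
$\sqrt{\left(y{\left(2 \right)} \left(-237\right) + H\right) + 474263} = \sqrt{\left(\left(2 - \frac{8}{2}\right) \left(-237\right) - 88\right) + 474263} = \sqrt{\left(\left(2 - 4\right) \left(-237\right) - 88\right) + 474263} = \sqrt{\left(\left(-2\right) \left(-237\right) - 88\right) + 474263} = \sqrt{\left(474 - 88\right) + 474263} = \sqrt{386 + 474263} = \sqrt{474649}$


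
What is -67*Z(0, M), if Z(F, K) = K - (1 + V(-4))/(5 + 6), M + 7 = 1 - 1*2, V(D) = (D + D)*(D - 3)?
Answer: 9715/11 ≈ 883.18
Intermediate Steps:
V(D) = 2*D*(-3 + D) (V(D) = (2*D)*(-3 + D) = 2*D*(-3 + D))
M = -8 (M = -7 + (1 - 1*2) = -7 + (1 - 2) = -7 - 1 = -8)
Z(F, K) = -57/11 + K (Z(F, K) = K - (1 + 2*(-4)*(-3 - 4))/(5 + 6) = K - (1 + 2*(-4)*(-7))/11 = K - (1 + 56)/11 = K - 57/11 = -57/11 + K)
-67*Z(0, M) = -67*(-57/11 - 8) = -67*(-145/11) = 9715/11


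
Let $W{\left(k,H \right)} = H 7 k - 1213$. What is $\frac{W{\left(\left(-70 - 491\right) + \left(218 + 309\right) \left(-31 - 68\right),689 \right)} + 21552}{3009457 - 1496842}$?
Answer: $- \frac{254315743}{1512615} \approx -168.13$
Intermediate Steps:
$W{\left(k,H \right)} = -1213 + 7 H k$ ($W{\left(k,H \right)} = 7 H k - 1213 = -1213 + 7 H k$)
$\frac{W{\left(\left(-70 - 491\right) + \left(218 + 309\right) \left(-31 - 68\right),689 \right)} + 21552}{3009457 - 1496842} = \frac{\left(-1213 + 7 \cdot 689 \left(\left(-70 - 491\right) + \left(218 + 309\right) \left(-31 - 68\right)\right)\right) + 21552}{3009457 - 1496842} = \frac{\left(-1213 + 7 \cdot 689 \left(-561 + 527 \left(-99\right)\right)\right) + 21552}{1512615} = \left(\left(-1213 + 7 \cdot 689 \left(-561 - 52173\right)\right) + 21552\right) \frac{1}{1512615} = \left(\left(-1213 + 7 \cdot 689 \left(-52734\right)\right) + 21552\right) \frac{1}{1512615} = \left(\left(-1213 - 254336082\right) + 21552\right) \frac{1}{1512615} = \left(-254337295 + 21552\right) \frac{1}{1512615} = \left(-254315743\right) \frac{1}{1512615} = - \frac{254315743}{1512615}$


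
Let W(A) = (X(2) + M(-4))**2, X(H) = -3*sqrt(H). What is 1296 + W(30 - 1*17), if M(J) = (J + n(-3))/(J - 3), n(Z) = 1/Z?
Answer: 579643/441 - 26*sqrt(2)/7 ≈ 1309.1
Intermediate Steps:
M(J) = (-1/3 + J)/(-3 + J) (M(J) = (J + 1/(-3))/(J - 3) = (J - 1/3)/(-3 + J) = (-1/3 + J)/(-3 + J))
W(A) = (13/21 - 3*sqrt(2))**2 (W(A) = (-3*sqrt(2) + (-1/3 - 4)/(-3 - 4))**2 = (-3*sqrt(2) - 13/3/(-7))**2 = (-3*sqrt(2) - 1/7*(-13/3))**2 = (-3*sqrt(2) + 13/21)**2 = (13/21 - 3*sqrt(2))**2)
1296 + W(30 - 1*17) = 1296 + (8107/441 - 26*sqrt(2)/7) = 579643/441 - 26*sqrt(2)/7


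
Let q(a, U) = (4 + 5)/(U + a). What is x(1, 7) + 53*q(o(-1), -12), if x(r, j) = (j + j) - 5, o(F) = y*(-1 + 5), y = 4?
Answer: 513/4 ≈ 128.25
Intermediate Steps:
o(F) = 16 (o(F) = 4*(-1 + 5) = 4*4 = 16)
q(a, U) = 9/(U + a)
x(r, j) = -5 + 2*j (x(r, j) = 2*j - 5 = -5 + 2*j)
x(1, 7) + 53*q(o(-1), -12) = (-5 + 2*7) + 53*(9/(-12 + 16)) = (-5 + 14) + 53*(9/4) = 9 + 53*(9*(1/4)) = 9 + 53*(9/4) = 9 + 477/4 = 513/4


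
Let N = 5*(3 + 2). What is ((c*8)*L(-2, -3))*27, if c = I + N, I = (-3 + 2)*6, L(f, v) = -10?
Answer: -41040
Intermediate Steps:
N = 25 (N = 5*5 = 25)
I = -6 (I = -1*6 = -6)
c = 19 (c = -6 + 25 = 19)
((c*8)*L(-2, -3))*27 = ((19*8)*(-10))*27 = (152*(-10))*27 = -1520*27 = -41040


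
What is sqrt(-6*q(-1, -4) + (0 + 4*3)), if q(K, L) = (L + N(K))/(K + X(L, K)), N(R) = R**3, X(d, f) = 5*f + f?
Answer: 3*sqrt(42)/7 ≈ 2.7775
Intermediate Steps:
X(d, f) = 6*f
q(K, L) = (L + K**3)/(7*K) (q(K, L) = (L + K**3)/(K + 6*K) = (L + K**3)/((7*K)) = (L + K**3)*(1/(7*K)) = (L + K**3)/(7*K))
sqrt(-6*q(-1, -4) + (0 + 4*3)) = sqrt(-6*(-4 + (-1)**3)/(7*(-1)) + (0 + 4*3)) = sqrt(-6*(-1)*(-4 - 1)/7 + (0 + 12)) = sqrt(-6*(-1)*(-5)/7 + 12) = sqrt(-6*5/7 + 12) = sqrt(-30/7 + 12) = sqrt(54/7) = 3*sqrt(42)/7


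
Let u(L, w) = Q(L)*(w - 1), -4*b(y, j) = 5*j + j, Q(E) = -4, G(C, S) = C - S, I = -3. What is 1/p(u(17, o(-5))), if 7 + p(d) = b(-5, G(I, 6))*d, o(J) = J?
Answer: 1/317 ≈ 0.0031546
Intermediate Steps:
b(y, j) = -3*j/2 (b(y, j) = -(5*j + j)/4 = -3*j/2)
u(L, w) = 4 - 4*w (u(L, w) = -4*(w - 1) = -4*(-1 + w) = 4 - 4*w)
p(d) = -7 + 27*d/2 (p(d) = -7 + (-3*(-3 - 1*6)/2)*d = -7 + (-3*(-3 - 6)/2)*d = -7 + (-3/2*(-9))*d = -7 + 27*d/2)
1/p(u(17, o(-5))) = 1/(-7 + 27*(4 - 4*(-5))/2) = 1/(-7 + 27*(4 + 20)/2) = 1/(-7 + (27/2)*24) = 1/(-7 + 324) = 1/317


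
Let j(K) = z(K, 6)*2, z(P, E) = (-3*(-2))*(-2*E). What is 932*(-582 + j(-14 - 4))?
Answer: -676632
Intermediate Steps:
z(P, E) = -12*E (z(P, E) = 6*(-2*E) = -12*E)
j(K) = -144 (j(K) = -12*6*2 = -72*2 = -144)
932*(-582 + j(-14 - 4)) = 932*(-582 - 144) = 932*(-726) = -676632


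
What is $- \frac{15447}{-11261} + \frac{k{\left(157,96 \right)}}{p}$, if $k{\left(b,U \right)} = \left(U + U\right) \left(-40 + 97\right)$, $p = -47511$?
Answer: $\frac{67851337}{59446819} \approx 1.1414$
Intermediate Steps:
$k{\left(b,U \right)} = 114 U$ ($k{\left(b,U \right)} = 2 U 57 = 114 U$)
$- \frac{15447}{-11261} + \frac{k{\left(157,96 \right)}}{p} = - \frac{15447}{-11261} + \frac{114 \cdot 96}{-47511} = \left(-15447\right) \left(- \frac{1}{11261}\right) + 10944 \left(- \frac{1}{47511}\right) = \frac{15447}{11261} - \frac{1216}{5279} = \frac{67851337}{59446819}$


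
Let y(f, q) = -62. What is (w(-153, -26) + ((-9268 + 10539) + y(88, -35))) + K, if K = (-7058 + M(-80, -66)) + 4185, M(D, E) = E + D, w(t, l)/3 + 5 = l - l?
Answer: -1825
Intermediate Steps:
w(t, l) = -15 (w(t, l) = -15 + 3*(l - l) = -15 + 3*0 = -15 + 0 = -15)
M(D, E) = D + E
K = -3019 (K = (-7058 + (-80 - 66)) + 4185 = (-7058 - 146) + 4185 = -7204 + 4185 = -3019)
(w(-153, -26) + ((-9268 + 10539) + y(88, -35))) + K = (-15 + ((-9268 + 10539) - 62)) - 3019 = (-15 + (1271 - 62)) - 3019 = (-15 + 1209) - 3019 = 1194 - 3019 = -1825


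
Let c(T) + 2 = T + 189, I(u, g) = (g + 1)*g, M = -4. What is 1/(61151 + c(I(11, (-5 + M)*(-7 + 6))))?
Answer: 1/61428 ≈ 1.6279e-5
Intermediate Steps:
I(u, g) = g*(1 + g) (I(u, g) = (1 + g)*g = g*(1 + g))
c(T) = 187 + T (c(T) = -2 + (T + 189) = -2 + (189 + T) = 187 + T)
1/(61151 + c(I(11, (-5 + M)*(-7 + 6)))) = 1/(61151 + (187 + ((-5 - 4)*(-7 + 6))*(1 + (-5 - 4)*(-7 + 6)))) = 1/(61151 + (187 + (-9*(-1))*(1 - 9*(-1)))) = 1/(61151 + (187 + 9*(1 + 9))) = 1/(61151 + (187 + 9*10)) = 1/(61151 + (187 + 90)) = 1/(61151 + 277) = 1/61428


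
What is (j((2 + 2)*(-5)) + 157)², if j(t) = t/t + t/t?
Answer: 25281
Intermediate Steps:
j(t) = 2 (j(t) = 1 + 1 = 2)
(j((2 + 2)*(-5)) + 157)² = (2 + 157)² = 159² = 25281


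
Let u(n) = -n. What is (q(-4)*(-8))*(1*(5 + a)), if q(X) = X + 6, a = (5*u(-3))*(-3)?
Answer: 640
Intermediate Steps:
a = -45 (a = (5*(-1*(-3)))*(-3) = (5*3)*(-3) = 15*(-3) = -45)
q(X) = 6 + X
(q(-4)*(-8))*(1*(5 + a)) = ((6 - 4)*(-8))*(1*(5 - 45)) = (2*(-8))*(1*(-40)) = -16*(-40) = 640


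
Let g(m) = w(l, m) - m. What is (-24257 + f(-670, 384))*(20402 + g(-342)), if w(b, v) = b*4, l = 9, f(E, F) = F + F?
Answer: -488101420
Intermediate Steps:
f(E, F) = 2*F
w(b, v) = 4*b
g(m) = 36 - m (g(m) = 4*9 - m = 36 - m)
(-24257 + f(-670, 384))*(20402 + g(-342)) = (-24257 + 2*384)*(20402 + (36 - 1*(-342))) = (-24257 + 768)*(20402 + (36 + 342)) = -23489*(20402 + 378) = -23489*20780 = -488101420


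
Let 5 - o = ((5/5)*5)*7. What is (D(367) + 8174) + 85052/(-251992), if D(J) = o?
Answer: 513034449/62998 ≈ 8143.7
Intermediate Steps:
o = -30 (o = 5 - (5/5)*5*7 = 5 - (5*(1/5))*5*7 = 5 - 1*5*7 = 5 - 5*7 = 5 - 1*35 = 5 - 35 = -30)
D(J) = -30
(D(367) + 8174) + 85052/(-251992) = (-30 + 8174) + 85052/(-251992) = 8144 + 85052*(-1/251992) = 8144 - 21263/62998 = 513034449/62998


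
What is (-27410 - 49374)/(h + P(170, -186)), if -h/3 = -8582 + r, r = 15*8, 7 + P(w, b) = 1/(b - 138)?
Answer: -24878016/8222795 ≈ -3.0255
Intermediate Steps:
P(w, b) = -7 + 1/(-138 + b) (P(w, b) = -7 + 1/(b - 138) = -7 + 1/(-138 + b))
r = 120
h = 25386 (h = -3*(-8582 + 120) = -3*(-8462) = 25386)
(-27410 - 49374)/(h + P(170, -186)) = (-27410 - 49374)/(25386 + (967 - 7*(-186))/(-138 - 186)) = -76784/(25386 + (967 + 1302)/(-324)) = -76784/(25386 - 1/324*2269) = -76784/(25386 - 2269/324) = -76784/8222795/324 = -76784*324/8222795 = -24878016/8222795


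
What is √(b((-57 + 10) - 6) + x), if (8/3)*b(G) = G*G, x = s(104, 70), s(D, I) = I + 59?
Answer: 3*√2102/4 ≈ 34.386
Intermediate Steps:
s(D, I) = 59 + I
x = 129 (x = 59 + 70 = 129)
b(G) = 3*G²/8 (b(G) = 3*(G*G)/8 = 3*G²/8)
√(b((-57 + 10) - 6) + x) = √(3*((-57 + 10) - 6)²/8 + 129) = √(3*(-47 - 6)²/8 + 129) = √((3/8)*(-53)² + 129) = √((3/8)*2809 + 129) = √(8427/8 + 129) = √(9459/8) = 3*√2102/4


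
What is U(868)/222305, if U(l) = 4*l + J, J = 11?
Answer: 3483/222305 ≈ 0.015668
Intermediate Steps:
U(l) = 11 + 4*l (U(l) = 4*l + 11 = 11 + 4*l)
U(868)/222305 = (11 + 4*868)/222305 = (11 + 3472)*(1/222305) = 3483*(1/222305) = 3483/222305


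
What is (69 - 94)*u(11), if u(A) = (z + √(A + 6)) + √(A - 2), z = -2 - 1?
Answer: -25*√17 ≈ -103.08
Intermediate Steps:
z = -3
u(A) = -3 + √(-2 + A) + √(6 + A) (u(A) = (-3 + √(A + 6)) + √(A - 2) = (-3 + √(6 + A)) + √(-2 + A) = -3 + √(-2 + A) + √(6 + A))
(69 - 94)*u(11) = (69 - 94)*(-3 + √(-2 + 11) + √(6 + 11)) = -25*(-3 + √9 + √17) = -25*(-3 + 3 + √17) = -25*√17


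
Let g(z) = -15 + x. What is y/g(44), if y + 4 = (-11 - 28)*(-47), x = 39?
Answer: 1829/24 ≈ 76.208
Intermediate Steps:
g(z) = 24 (g(z) = -15 + 39 = 24)
y = 1829 (y = -4 + (-11 - 28)*(-47) = -4 - 39*(-47) = -4 + 1833 = 1829)
y/g(44) = 1829/24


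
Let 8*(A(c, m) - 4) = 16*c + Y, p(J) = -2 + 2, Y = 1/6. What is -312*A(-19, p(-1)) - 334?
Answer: 20535/2 ≈ 10268.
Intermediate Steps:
Y = ⅙ ≈ 0.16667
p(J) = 0
A(c, m) = 193/48 + 2*c (A(c, m) = 4 + (16*c + ⅙)/8 = 4 + (⅙ + 16*c)/8 = 4 + (1/48 + 2*c) = 193/48 + 2*c)
-312*A(-19, p(-1)) - 334 = -312*(193/48 + 2*(-19)) - 334 = -312*(193/48 - 38) - 334 = -312*(-1631/48) - 334 = 21203/2 - 334 = 20535/2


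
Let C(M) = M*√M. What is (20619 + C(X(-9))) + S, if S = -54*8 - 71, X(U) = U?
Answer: 20116 - 27*I ≈ 20116.0 - 27.0*I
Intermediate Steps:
S = -503 (S = -432 - 71 = -503)
C(M) = M^(3/2)
(20619 + C(X(-9))) + S = (20619 + (-9)^(3/2)) - 503 = (20619 - 27*I) - 503 = 20116 - 27*I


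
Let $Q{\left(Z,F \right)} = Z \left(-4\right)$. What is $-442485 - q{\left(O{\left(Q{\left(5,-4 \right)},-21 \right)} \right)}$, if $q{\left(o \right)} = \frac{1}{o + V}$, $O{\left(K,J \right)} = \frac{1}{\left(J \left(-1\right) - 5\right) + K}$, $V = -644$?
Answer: $- \frac{1140283841}{2577} \approx -4.4249 \cdot 10^{5}$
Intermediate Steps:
$Q{\left(Z,F \right)} = - 4 Z$
$O{\left(K,J \right)} = \frac{1}{-5 + K - J}$ ($O{\left(K,J \right)} = \frac{1}{\left(- J - 5\right) + K} = \frac{1}{\left(-5 - J\right) + K} = \frac{1}{-5 + K - J}$)
$q{\left(o \right)} = \frac{1}{-644 + o}$ ($q{\left(o \right)} = \frac{1}{o - 644} = \frac{1}{-644 + o}$)
$-442485 - q{\left(O{\left(Q{\left(5,-4 \right)},-21 \right)} \right)} = -442485 - \frac{1}{-644 - \frac{1}{5 - 21 - \left(-4\right) 5}} = -442485 - \frac{1}{-644 - \frac{1}{5 - 21 - -20}} = -442485 - \frac{1}{-644 - \frac{1}{5 - 21 + 20}} = -442485 - \frac{1}{-644 - \frac{1}{4}} = -442485 - \frac{1}{- \frac{2577}{4}} = -442485 - - \frac{4}{2577} = -442485 + \frac{4}{2577} = - \frac{1140283841}{2577}$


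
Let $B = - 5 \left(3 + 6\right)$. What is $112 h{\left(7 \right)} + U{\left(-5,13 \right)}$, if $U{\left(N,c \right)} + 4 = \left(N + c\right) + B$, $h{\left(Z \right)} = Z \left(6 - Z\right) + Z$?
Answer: $-41$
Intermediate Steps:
$B = -45$ ($B = \left(-5\right) 9 = -45$)
$h{\left(Z \right)} = Z + Z \left(6 - Z\right)$
$U{\left(N,c \right)} = -49 + N + c$ ($U{\left(N,c \right)} = -4 - \left(45 - N - c\right) = -4 + \left(-45 + N + c\right) = -49 + N + c$)
$112 h{\left(7 \right)} + U{\left(-5,13 \right)} = 112 \cdot 7 \left(7 - 7\right) - 41 = 112 \cdot 7 \cdot 0 - 41 = 112 \cdot 0 - 41 = 0 - 41 = -41$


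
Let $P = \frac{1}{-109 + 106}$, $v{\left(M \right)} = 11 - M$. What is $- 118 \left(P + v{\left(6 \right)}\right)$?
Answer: $- \frac{1652}{3} \approx -550.67$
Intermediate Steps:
$P = - \frac{1}{3}$ ($P = \frac{1}{-3} = - \frac{1}{3} \approx -0.33333$)
$- 118 \left(P + v{\left(6 \right)}\right) = - 118 \left(- \frac{1}{3} + \left(11 - 6\right)\right) = - 118 \left(- \frac{1}{3} + 5\right) = \left(-118\right) \frac{14}{3} = - \frac{1652}{3}$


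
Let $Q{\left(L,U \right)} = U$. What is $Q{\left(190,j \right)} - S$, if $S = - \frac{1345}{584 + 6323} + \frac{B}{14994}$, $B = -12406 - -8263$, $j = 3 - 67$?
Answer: $- \frac{2193095027}{34521186} \approx -63.529$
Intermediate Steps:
$j = -64$ ($j = 3 - 67 = -64$)
$B = -4143$ ($B = -12406 + 8263 = -4143$)
$S = - \frac{16260877}{34521186}$ ($S = - \frac{1345}{584 + 6323} - \frac{4143}{14994} = - \frac{1345}{6907} - \frac{1381}{4998} = - \frac{16260877}{34521186} \approx -0.47104$)
$Q{\left(190,j \right)} - S = -64 - - \frac{16260877}{34521186} = -64 + \frac{16260877}{34521186} = - \frac{2193095027}{34521186}$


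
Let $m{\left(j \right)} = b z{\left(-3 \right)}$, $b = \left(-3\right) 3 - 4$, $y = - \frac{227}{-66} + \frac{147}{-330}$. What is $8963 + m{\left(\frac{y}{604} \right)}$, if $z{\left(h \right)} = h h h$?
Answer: $9314$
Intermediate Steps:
$y = \frac{494}{165}$ ($y = \left(-227\right) \left(- \frac{1}{66}\right) + 147 \left(- \frac{1}{330}\right) = \frac{227}{66} - \frac{49}{110} = \frac{494}{165} \approx 2.9939$)
$z{\left(h \right)} = h^{3}$ ($z{\left(h \right)} = h^{2} h = h^{3}$)
$b = -13$ ($b = -9 - 4 = -13$)
$m{\left(j \right)} = 351$ ($m{\left(j \right)} = - 13 \left(-3\right)^{3} = \left(-13\right) \left(-27\right) = 351$)
$8963 + m{\left(\frac{y}{604} \right)} = 8963 + 351 = 9314$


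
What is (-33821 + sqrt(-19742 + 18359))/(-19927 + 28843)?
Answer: -33821/8916 + I*sqrt(1383)/8916 ≈ -3.7933 + 0.004171*I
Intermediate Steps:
(-33821 + sqrt(-19742 + 18359))/(-19927 + 28843) = (-33821 + sqrt(-1383))/8916 = (-33821 + I*sqrt(1383))*(1/8916) = -33821/8916 + I*sqrt(1383)/8916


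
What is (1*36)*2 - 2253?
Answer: -2181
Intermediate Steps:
(1*36)*2 - 2253 = 36*2 - 2253 = 72 - 2253 = -2181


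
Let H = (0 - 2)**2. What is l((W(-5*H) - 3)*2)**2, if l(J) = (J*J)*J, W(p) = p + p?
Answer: 404567235136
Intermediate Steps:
H = 4 (H = (-2)**2 = 4)
W(p) = 2*p
l(J) = J**3 (l(J) = J**2*J = J**3)
l((W(-5*H) - 3)*2)**2 = (((2*(-5*4) - 3)*2)**3)**2 = (((2*(-20) - 3)*2)**3)**2 = (((-40 - 3)*2)**3)**2 = ((-43*2)**3)**2 = ((-86)**3)**2 = (-636056)**2 = 404567235136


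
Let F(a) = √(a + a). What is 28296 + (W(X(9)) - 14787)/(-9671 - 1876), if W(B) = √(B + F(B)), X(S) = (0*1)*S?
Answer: 36305411/1283 ≈ 28297.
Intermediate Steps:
X(S) = 0 (X(S) = 0*S = 0)
F(a) = √2*√a (F(a) = √(2*a) = √2*√a)
W(B) = √(B + √2*√B)
28296 + (W(X(9)) - 14787)/(-9671 - 1876) = 28296 + (√(0 + √2*√0) - 14787)/(-9671 - 1876) = 28296 + (√(0 + √2*0) - 14787)/(-11547) = 28296 + (√(0 + 0) - 14787)*(-1/11547) = 28296 + (√0 - 14787)*(-1/11547) = 28296 + (0 - 14787)*(-1/11547) = 28296 - 14787*(-1/11547) = 28296 + 1643/1283 = 36305411/1283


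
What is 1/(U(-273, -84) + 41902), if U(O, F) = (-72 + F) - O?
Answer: 1/42019 ≈ 2.3799e-5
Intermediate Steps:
U(O, F) = -72 + F - O
1/(U(-273, -84) + 41902) = 1/((-72 - 84 - 1*(-273)) + 41902) = 1/((-72 - 84 + 273) + 41902) = 1/(117 + 41902) = 1/42019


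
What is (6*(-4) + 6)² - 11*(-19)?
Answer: 533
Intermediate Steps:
(6*(-4) + 6)² - 11*(-19) = (-24 + 6)² + 209 = (-18)² + 209 = 324 + 209 = 533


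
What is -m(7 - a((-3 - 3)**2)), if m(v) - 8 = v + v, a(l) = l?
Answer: 50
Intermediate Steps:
m(v) = 8 + 2*v (m(v) = 8 + (v + v) = 8 + 2*v)
-m(7 - a((-3 - 3)**2)) = -(8 + 2*(7 - (-3 - 3)**2)) = -(8 + 2*(7 - 1*(-6)**2)) = -(8 + 2*(7 - 1*36)) = -(8 + 2*(7 - 36)) = -(8 + 2*(-29)) = -(8 - 58) = -1*(-50) = 50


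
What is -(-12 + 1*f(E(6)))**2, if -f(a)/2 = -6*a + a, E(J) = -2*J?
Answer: -17424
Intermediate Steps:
f(a) = 10*a (f(a) = -2*(-6*a + a) = -(-10)*a = 10*a)
-(-12 + 1*f(E(6)))**2 = -(-12 + 1*(10*(-2*6)))**2 = -(-12 + 1*(10*(-12)))**2 = -(-12 + 1*(-120))**2 = -(-12 - 120)**2 = -1*(-132)**2 = -1*17424 = -17424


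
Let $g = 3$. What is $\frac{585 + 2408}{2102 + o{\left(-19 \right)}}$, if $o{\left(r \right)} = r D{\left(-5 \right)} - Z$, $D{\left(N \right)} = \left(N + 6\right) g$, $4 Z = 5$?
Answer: $\frac{11972}{8175} \approx 1.4645$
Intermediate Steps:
$Z = \frac{5}{4}$ ($Z = \frac{1}{4} \cdot 5 = \frac{5}{4} \approx 1.25$)
$D{\left(N \right)} = 18 + 3 N$ ($D{\left(N \right)} = \left(N + 6\right) 3 = \left(6 + N\right) 3 = 18 + 3 N$)
$o{\left(r \right)} = - \frac{5}{4} + 3 r$ ($o{\left(r \right)} = r \left(18 + 3 \left(-5\right)\right) - \frac{5}{4} = r \left(18 - 15\right) - \frac{5}{4} = r 3 - \frac{5}{4} = 3 r - \frac{5}{4} = - \frac{5}{4} + 3 r$)
$\frac{585 + 2408}{2102 + o{\left(-19 \right)}} = \frac{585 + 2408}{2102 + \left(- \frac{5}{4} + 3 \left(-19\right)\right)} = \frac{2993}{2102 - \frac{233}{4}} = \frac{2993}{\frac{8175}{4}} = 2993 \cdot \frac{4}{8175} = \frac{11972}{8175}$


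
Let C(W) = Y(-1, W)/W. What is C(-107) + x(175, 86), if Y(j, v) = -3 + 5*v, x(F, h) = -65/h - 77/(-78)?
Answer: 943742/179439 ≈ 5.2594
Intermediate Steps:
x(F, h) = 77/78 - 65/h (x(F, h) = -65/h - 77*(-1/78) = -65/h + 77/78 = 77/78 - 65/h)
C(W) = (-3 + 5*W)/W
C(-107) + x(175, 86) = (5 - 3/(-107)) + (77/78 - 65/86) = (5 - 3*(-1/107)) + (77/78 - 65*1/86) = (5 + 3/107) + (77/78 - 65/86) = 538/107 + 388/1677 = 943742/179439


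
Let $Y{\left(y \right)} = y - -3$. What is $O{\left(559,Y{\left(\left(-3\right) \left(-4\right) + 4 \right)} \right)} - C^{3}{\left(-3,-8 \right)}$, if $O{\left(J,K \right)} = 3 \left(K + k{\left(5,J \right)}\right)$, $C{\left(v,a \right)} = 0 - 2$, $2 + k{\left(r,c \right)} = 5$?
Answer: $74$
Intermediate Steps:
$k{\left(r,c \right)} = 3$ ($k{\left(r,c \right)} = -2 + 5 = 3$)
$C{\left(v,a \right)} = -2$
$Y{\left(y \right)} = 3 + y$ ($Y{\left(y \right)} = y + 3 = 3 + y$)
$O{\left(J,K \right)} = 9 + 3 K$ ($O{\left(J,K \right)} = 3 \left(K + 3\right) = 3 \left(3 + K\right) = 9 + 3 K$)
$O{\left(559,Y{\left(\left(-3\right) \left(-4\right) + 4 \right)} \right)} - C^{3}{\left(-3,-8 \right)} = \left(9 + 3 \left(3 + \left(\left(-3\right) \left(-4\right) + 4\right)\right)\right) - \left(-2\right)^{3} = \left(9 + 3 \left(3 + \left(12 + 4\right)\right)\right) - -8 = \left(9 + 3 \left(3 + 16\right)\right) + 8 = \left(9 + 3 \cdot 19\right) + 8 = \left(9 + 57\right) + 8 = 66 + 8 = 74$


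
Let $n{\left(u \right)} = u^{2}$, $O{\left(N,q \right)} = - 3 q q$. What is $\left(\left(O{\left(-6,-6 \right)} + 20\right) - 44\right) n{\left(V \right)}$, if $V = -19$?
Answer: $-47652$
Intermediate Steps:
$O{\left(N,q \right)} = - 3 q^{2}$
$\left(\left(O{\left(-6,-6 \right)} + 20\right) - 44\right) n{\left(V \right)} = \left(\left(- 3 \left(-6\right)^{2} + 20\right) - 44\right) \left(-19\right)^{2} = \left(\left(\left(-3\right) 36 + 20\right) - 44\right) 361 = \left(\left(-108 + 20\right) - 44\right) 361 = \left(-88 - 44\right) 361 = \left(-132\right) 361 = -47652$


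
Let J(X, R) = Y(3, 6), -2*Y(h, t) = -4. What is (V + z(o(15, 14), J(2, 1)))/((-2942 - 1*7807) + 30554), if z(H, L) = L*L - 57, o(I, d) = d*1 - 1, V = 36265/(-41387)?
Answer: -2229776/819669535 ≈ -0.0027203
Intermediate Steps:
Y(h, t) = 2 (Y(h, t) = -1/2*(-4) = 2)
V = -36265/41387 (V = 36265*(-1/41387) = -36265/41387 ≈ -0.87624)
J(X, R) = 2
o(I, d) = -1 + d (o(I, d) = d - 1 = -1 + d)
z(H, L) = -57 + L**2 (z(H, L) = L**2 - 57 = -57 + L**2)
(V + z(o(15, 14), J(2, 1)))/((-2942 - 1*7807) + 30554) = (-36265/41387 + (-57 + 2**2))/((-2942 - 1*7807) + 30554) = (-36265/41387 + (-57 + 4))/((-2942 - 7807) + 30554) = (-36265/41387 - 53)/(-10749 + 30554) = -2229776/41387/19805 = -2229776/41387*1/19805 = -2229776/819669535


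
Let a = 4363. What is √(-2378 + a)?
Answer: √1985 ≈ 44.553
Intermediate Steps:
√(-2378 + a) = √(-2378 + 4363) = √1985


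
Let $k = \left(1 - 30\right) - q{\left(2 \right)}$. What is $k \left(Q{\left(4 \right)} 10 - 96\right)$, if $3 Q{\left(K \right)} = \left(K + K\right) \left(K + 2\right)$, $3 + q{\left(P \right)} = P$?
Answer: $-1792$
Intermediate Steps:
$q{\left(P \right)} = -3 + P$
$Q{\left(K \right)} = \frac{2 K \left(2 + K\right)}{3}$ ($Q{\left(K \right)} = \frac{\left(K + K\right) \left(K + 2\right)}{3} = \frac{2 K \left(2 + K\right)}{3}$)
$k = -28$ ($k = \left(1 - 30\right) - \left(-3 + 2\right) = \left(1 - 30\right) - -1 = -29 + 1 = -28$)
$k \left(Q{\left(4 \right)} 10 - 96\right) = - 28 \left(\frac{2}{3} \cdot 4 \left(2 + 4\right) 10 - 96\right) = - 28 \left(\frac{2}{3} \cdot 4 \cdot 6 \cdot 10 - 96\right) = - 28 \left(16 \cdot 10 - 96\right) = - 28 \left(160 - 96\right) = \left(-28\right) 64 = -1792$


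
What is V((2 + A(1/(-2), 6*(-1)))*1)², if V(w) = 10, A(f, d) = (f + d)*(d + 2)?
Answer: 100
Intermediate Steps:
A(f, d) = (2 + d)*(d + f) (A(f, d) = (d + f)*(2 + d) = (2 + d)*(d + f))
V((2 + A(1/(-2), 6*(-1)))*1)² = 10² = 100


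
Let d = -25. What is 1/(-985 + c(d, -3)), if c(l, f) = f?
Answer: -1/988 ≈ -0.0010121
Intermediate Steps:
1/(-985 + c(d, -3)) = 1/(-985 - 3) = 1/(-988) = -1/988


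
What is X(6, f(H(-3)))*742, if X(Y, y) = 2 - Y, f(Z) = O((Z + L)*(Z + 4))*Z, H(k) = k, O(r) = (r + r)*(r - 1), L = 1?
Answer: -2968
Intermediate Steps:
O(r) = 2*r*(-1 + r) (O(r) = (2*r)*(-1 + r) = 2*r*(-1 + r))
f(Z) = 2*Z*(1 + Z)*(-1 + (1 + Z)*(4 + Z))*(4 + Z) (f(Z) = (2*((Z + 1)*(Z + 4))*(-1 + (Z + 1)*(Z + 4)))*Z = (2*((1 + Z)*(4 + Z))*(-1 + (1 + Z)*(4 + Z)))*Z = (2*(1 + Z)*(-1 + (1 + Z)*(4 + Z))*(4 + Z))*Z = 2*Z*(1 + Z)*(-1 + (1 + Z)*(4 + Z))*(4 + Z))
X(6, f(H(-3)))*742 = (2 - 1*6)*742 = (2 - 6)*742 = -4*742 = -2968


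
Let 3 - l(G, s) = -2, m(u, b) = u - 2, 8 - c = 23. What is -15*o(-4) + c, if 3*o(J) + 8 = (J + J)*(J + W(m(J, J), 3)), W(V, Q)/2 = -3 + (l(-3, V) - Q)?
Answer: -215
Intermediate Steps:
c = -15 (c = 8 - 1*23 = 8 - 23 = -15)
m(u, b) = -2 + u
l(G, s) = 5 (l(G, s) = 3 - 1*(-2) = 3 + 2 = 5)
W(V, Q) = 4 - 2*Q (W(V, Q) = 2*(-3 + (5 - Q)) = 2*(2 - Q) = 4 - 2*Q)
o(J) = -8/3 + 2*J*(-2 + J)/3 (o(J) = -8/3 + ((J + J)*(J + (4 - 2*3)))/3 = -8/3 + ((2*J)*(J + (4 - 6)))/3 = -8/3 + ((2*J)*(J - 2))/3 = -8/3 + ((2*J)*(-2 + J))/3 = -8/3 + (2*J*(-2 + J))/3 = -8/3 + 2*J*(-2 + J)/3)
-15*o(-4) + c = -15*(-8/3 - 4/3*(-4) + (⅔)*(-4)²) - 15 = -15*(-8/3 + 16/3 + (⅔)*16) - 15 = -15*(-8/3 + 16/3 + 32/3) - 15 = -15*40/3 - 15 = -200 - 15 = -215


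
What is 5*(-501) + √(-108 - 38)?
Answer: -2505 + I*√146 ≈ -2505.0 + 12.083*I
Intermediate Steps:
5*(-501) + √(-108 - 38) = -2505 + √(-146) = -2505 + I*√146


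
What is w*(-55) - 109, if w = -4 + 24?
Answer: -1209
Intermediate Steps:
w = 20
w*(-55) - 109 = 20*(-55) - 109 = -1100 - 109 = -1209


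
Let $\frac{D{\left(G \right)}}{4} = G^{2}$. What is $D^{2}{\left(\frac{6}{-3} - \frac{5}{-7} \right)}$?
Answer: $\frac{104976}{2401} \approx 43.722$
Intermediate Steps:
$D{\left(G \right)} = 4 G^{2}$
$D^{2}{\left(\frac{6}{-3} - \frac{5}{-7} \right)} = \left(4 \left(\frac{6}{-3} - \frac{5}{-7}\right)^{2}\right)^{2} = \left(4 \left(6 \left(- \frac{1}{3}\right) - - \frac{5}{7}\right)^{2}\right)^{2} = \left(4 \left(-2 + \frac{5}{7}\right)^{2}\right)^{2} = \left(4 \left(- \frac{9}{7}\right)^{2}\right)^{2} = \left(4 \cdot \frac{81}{49}\right)^{2} = \left(\frac{324}{49}\right)^{2} = \frac{104976}{2401}$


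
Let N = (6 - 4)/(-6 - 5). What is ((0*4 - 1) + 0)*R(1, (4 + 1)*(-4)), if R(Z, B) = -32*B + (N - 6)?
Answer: -6972/11 ≈ -633.82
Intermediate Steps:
N = -2/11 (N = 2/(-11) = 2*(-1/11) = -2/11 ≈ -0.18182)
R(Z, B) = -68/11 - 32*B (R(Z, B) = -32*B + (-2/11 - 6) = -32*B - 68/11 = -68/11 - 32*B)
((0*4 - 1) + 0)*R(1, (4 + 1)*(-4)) = ((0*4 - 1) + 0)*(-68/11 - 32*(4 + 1)*(-4)) = ((0 - 1) + 0)*(-68/11 - 160*(-4)) = (-1 + 0)*(-68/11 - 32*(-20)) = -(-68/11 + 640) = -1*6972/11 = -6972/11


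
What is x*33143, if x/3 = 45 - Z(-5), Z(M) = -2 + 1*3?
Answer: 4374876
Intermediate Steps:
Z(M) = 1 (Z(M) = -2 + 3 = 1)
x = 132 (x = 3*(45 - 1*1) = 3*(45 - 1) = 3*44 = 132)
x*33143 = 132*33143 = 4374876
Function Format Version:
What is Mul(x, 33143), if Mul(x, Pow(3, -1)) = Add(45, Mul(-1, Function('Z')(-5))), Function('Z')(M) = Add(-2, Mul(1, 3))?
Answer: 4374876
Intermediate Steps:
Function('Z')(M) = 1 (Function('Z')(M) = Add(-2, 3) = 1)
x = 132 (x = Mul(3, Add(45, Mul(-1, 1))) = Mul(3, Add(45, -1)) = Mul(3, 44) = 132)
Mul(x, 33143) = Mul(132, 33143) = 4374876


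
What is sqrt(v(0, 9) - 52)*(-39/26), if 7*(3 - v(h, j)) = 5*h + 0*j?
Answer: -21*I/2 ≈ -10.5*I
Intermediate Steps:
v(h, j) = 3 - 5*h/7 (v(h, j) = 3 - (5*h + 0*j)/7 = 3 - (5*h + 0)/7 = 3 - 5*h/7)
sqrt(v(0, 9) - 52)*(-39/26) = sqrt((3 - 5/7*0) - 52)*(-39/26) = sqrt((3 + 0) - 52)*(-39*1/26) = sqrt(3 - 52)*(-3/2) = sqrt(-49)*(-3/2) = (7*I)*(-3/2) = -21*I/2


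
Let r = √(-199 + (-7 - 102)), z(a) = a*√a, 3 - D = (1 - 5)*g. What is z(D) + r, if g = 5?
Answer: 23*√23 + 2*I*√77 ≈ 110.3 + 17.55*I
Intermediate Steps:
D = 23 (D = 3 - (1 - 5)*5 = 3 - (-4)*5 = 3 - 1*(-20) = 3 + 20 = 23)
z(a) = a^(3/2)
r = 2*I*√77 (r = √(-199 - 109) = √(-308) = 2*I*√77 ≈ 17.55*I)
z(D) + r = 23^(3/2) + 2*I*√77 = 23*√23 + 2*I*√77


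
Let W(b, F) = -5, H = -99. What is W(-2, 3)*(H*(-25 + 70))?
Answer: 22275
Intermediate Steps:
W(-2, 3)*(H*(-25 + 70)) = -(-495)*(-25 + 70) = -(-495)*45 = -5*(-4455) = 22275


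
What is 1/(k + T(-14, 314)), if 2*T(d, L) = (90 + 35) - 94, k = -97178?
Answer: -2/194325 ≈ -1.0292e-5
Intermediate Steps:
T(d, L) = 31/2 (T(d, L) = ((90 + 35) - 94)/2 = (125 - 94)/2 = (1/2)*31 = 31/2)
1/(k + T(-14, 314)) = 1/(-97178 + 31/2) = 1/(-194325/2) = -2/194325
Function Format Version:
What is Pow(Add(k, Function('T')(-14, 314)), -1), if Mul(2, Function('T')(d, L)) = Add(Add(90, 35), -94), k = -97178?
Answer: Rational(-2, 194325) ≈ -1.0292e-5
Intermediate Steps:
Function('T')(d, L) = Rational(31, 2) (Function('T')(d, L) = Mul(Rational(1, 2), Add(Add(90, 35), -94)) = Mul(Rational(1, 2), Add(125, -94)) = Mul(Rational(1, 2), 31) = Rational(31, 2))
Pow(Add(k, Function('T')(-14, 314)), -1) = Pow(Add(-97178, Rational(31, 2)), -1) = Pow(Rational(-194325, 2), -1) = Rational(-2, 194325)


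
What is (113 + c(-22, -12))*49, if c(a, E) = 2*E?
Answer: 4361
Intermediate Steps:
(113 + c(-22, -12))*49 = (113 + 2*(-12))*49 = (113 - 24)*49 = 89*49 = 4361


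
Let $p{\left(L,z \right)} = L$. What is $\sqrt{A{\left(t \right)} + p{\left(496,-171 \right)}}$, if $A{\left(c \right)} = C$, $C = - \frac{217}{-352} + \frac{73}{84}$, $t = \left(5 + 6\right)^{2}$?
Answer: $\frac{\sqrt{1698964806}}{1848} \approx 22.304$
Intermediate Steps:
$t = 121$ ($t = 11^{2} = 121$)
$C = \frac{10981}{7392}$ ($C = \left(-217\right) \left(- \frac{1}{352}\right) + 73 \cdot \frac{1}{84} = \frac{217}{352} + \frac{73}{84} = \frac{10981}{7392} \approx 1.4855$)
$A{\left(c \right)} = \frac{10981}{7392}$
$\sqrt{A{\left(t \right)} + p{\left(496,-171 \right)}} = \sqrt{\frac{10981}{7392} + 496} = \sqrt{\frac{3677413}{7392}} = \frac{\sqrt{1698964806}}{1848}$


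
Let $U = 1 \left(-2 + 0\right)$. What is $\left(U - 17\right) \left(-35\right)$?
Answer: $665$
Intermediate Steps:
$U = -2$ ($U = 1 \left(-2\right) = -2$)
$\left(U - 17\right) \left(-35\right) = \left(-2 - 17\right) \left(-35\right) = \left(-19\right) \left(-35\right) = 665$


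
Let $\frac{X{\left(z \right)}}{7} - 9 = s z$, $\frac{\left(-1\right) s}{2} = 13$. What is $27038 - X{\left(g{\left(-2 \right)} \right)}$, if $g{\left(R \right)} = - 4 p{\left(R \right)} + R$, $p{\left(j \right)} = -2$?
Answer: $28067$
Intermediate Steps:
$s = -26$ ($s = \left(-2\right) 13 = -26$)
$g{\left(R \right)} = 8 + R$ ($g{\left(R \right)} = \left(-4\right) \left(-2\right) + R = 8 + R$)
$X{\left(z \right)} = 63 - 182 z$ ($X{\left(z \right)} = 63 + 7 \left(- 26 z\right) = 63 - 182 z$)
$27038 - X{\left(g{\left(-2 \right)} \right)} = 27038 - \left(63 - 182 \left(8 - 2\right)\right) = 27038 - \left(63 - 1092\right) = 27038 - -1029 = 27038 + 1029 = 28067$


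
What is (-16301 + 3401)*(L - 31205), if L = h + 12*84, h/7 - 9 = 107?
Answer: 379066500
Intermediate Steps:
h = 812 (h = 63 + 7*107 = 63 + 749 = 812)
L = 1820 (L = 812 + 12*84 = 812 + 1008 = 1820)
(-16301 + 3401)*(L - 31205) = (-16301 + 3401)*(1820 - 31205) = -12900*(-29385) = 379066500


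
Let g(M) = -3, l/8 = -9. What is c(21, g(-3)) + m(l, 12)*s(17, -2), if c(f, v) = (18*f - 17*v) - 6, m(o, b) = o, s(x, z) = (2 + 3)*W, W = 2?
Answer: -297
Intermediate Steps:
l = -72 (l = 8*(-9) = -72)
s(x, z) = 10 (s(x, z) = (2 + 3)*2 = 5*2 = 10)
c(f, v) = -6 - 17*v + 18*f (c(f, v) = (-17*v + 18*f) - 6 = -6 - 17*v + 18*f)
c(21, g(-3)) + m(l, 12)*s(17, -2) = (-6 - 17*(-3) + 18*21) - 72*10 = (-6 + 51 + 378) - 720 = 423 - 720 = -297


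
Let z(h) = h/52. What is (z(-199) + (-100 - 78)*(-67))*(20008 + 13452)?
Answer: 5185906845/13 ≈ 3.9892e+8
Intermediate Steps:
z(h) = h/52
(z(-199) + (-100 - 78)*(-67))*(20008 + 13452) = ((1/52)*(-199) + (-100 - 78)*(-67))*(20008 + 13452) = (-199/52 - 178*(-67))*33460 = (-199/52 + 11926)*33460 = (619953/52)*33460 = 5185906845/13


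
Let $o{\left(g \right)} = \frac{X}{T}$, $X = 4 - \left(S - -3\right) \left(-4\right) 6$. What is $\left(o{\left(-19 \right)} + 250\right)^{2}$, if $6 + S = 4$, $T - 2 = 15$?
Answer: $\frac{18301284}{289} \approx 63326.0$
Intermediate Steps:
$T = 17$ ($T = 2 + 15 = 17$)
$S = -2$ ($S = -6 + 4 = -2$)
$X = 28$ ($X = 4 - \left(-2 - -3\right) \left(-4\right) 6 = 4 - \left(-2 + 3\right) \left(-4\right) 6 = 4 - 1 \left(-4\right) 6 = 4 - \left(-4\right) 6 = 4 - -24 = 4 + 24 = 28$)
$o{\left(g \right)} = \frac{28}{17}$
$\left(o{\left(-19 \right)} + 250\right)^{2} = \left(\frac{28}{17} + 250\right)^{2} = \left(\frac{4278}{17}\right)^{2} = \frac{18301284}{289}$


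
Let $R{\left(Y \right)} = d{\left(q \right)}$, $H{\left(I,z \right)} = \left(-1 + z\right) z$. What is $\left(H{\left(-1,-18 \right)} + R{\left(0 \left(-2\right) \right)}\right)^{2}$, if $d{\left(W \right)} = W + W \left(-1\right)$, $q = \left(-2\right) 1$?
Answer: $116964$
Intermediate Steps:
$q = -2$
$d{\left(W \right)} = 0$ ($d{\left(W \right)} = W - W = 0$)
$H{\left(I,z \right)} = z \left(-1 + z\right)$
$R{\left(Y \right)} = 0$
$\left(H{\left(-1,-18 \right)} + R{\left(0 \left(-2\right) \right)}\right)^{2} = \left(- 18 \left(-1 - 18\right) + 0\right)^{2} = \left(\left(-18\right) \left(-19\right) + 0\right)^{2} = \left(342 + 0\right)^{2} = 342^{2} = 116964$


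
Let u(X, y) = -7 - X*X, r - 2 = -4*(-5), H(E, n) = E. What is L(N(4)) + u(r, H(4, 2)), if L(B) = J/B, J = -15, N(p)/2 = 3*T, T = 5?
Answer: -983/2 ≈ -491.50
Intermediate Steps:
r = 22 (r = 2 - 4*(-5) = 2 + 20 = 22)
u(X, y) = -7 - X²
N(p) = 30 (N(p) = 2*(3*5) = 2*15 = 30)
L(B) = -15/B
L(N(4)) + u(r, H(4, 2)) = -15/30 + (-7 - 1*22²) = -15*1/30 + (-7 - 1*484) = -½ + (-7 - 484) = -½ - 491 = -983/2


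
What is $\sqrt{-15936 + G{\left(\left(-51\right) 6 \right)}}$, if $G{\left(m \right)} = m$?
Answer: $i \sqrt{16242} \approx 127.44 i$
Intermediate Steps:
$\sqrt{-15936 + G{\left(\left(-51\right) 6 \right)}} = \sqrt{-15936 - 306} = \sqrt{-16242} = i \sqrt{16242}$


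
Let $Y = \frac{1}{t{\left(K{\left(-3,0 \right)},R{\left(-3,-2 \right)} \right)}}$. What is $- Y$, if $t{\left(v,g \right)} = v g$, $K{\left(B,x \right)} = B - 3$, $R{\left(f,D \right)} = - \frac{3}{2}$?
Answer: $- \frac{1}{9} \approx -0.11111$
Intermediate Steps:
$R{\left(f,D \right)} = - \frac{3}{2}$ ($R{\left(f,D \right)} = \left(-3\right) \frac{1}{2} = - \frac{3}{2}$)
$K{\left(B,x \right)} = -3 + B$
$t{\left(v,g \right)} = g v$
$Y = \frac{1}{9}$ ($Y = \frac{1}{\left(- \frac{3}{2}\right) \left(-3 - 3\right)} = \frac{1}{\left(- \frac{3}{2}\right) \left(-6\right)} = \frac{1}{9} \approx 0.11111$)
$- Y = \left(-1\right) \frac{1}{9} = - \frac{1}{9}$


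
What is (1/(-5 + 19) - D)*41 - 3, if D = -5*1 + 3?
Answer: 1147/14 ≈ 81.929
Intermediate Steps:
D = -2 (D = -5 + 3 = -2)
(1/(-5 + 19) - D)*41 - 3 = (1/(-5 + 19) - 1*(-2))*41 - 3 = (1/14 + 2)*41 - 3 = (29/14)*41 - 3 = 1189/14 - 3 = 1147/14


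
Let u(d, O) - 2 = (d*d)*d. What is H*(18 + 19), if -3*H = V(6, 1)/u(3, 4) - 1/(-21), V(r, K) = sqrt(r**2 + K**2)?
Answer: -37/63 - 37*sqrt(37)/87 ≈ -3.1742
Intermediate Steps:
V(r, K) = sqrt(K**2 + r**2)
u(d, O) = 2 + d**3 (u(d, O) = 2 + (d*d)*d = 2 + d**2*d = 2 + d**3)
H = -1/63 - sqrt(37)/87 (H = -(sqrt(1**2 + 6**2)/(2 + 3**3) - 1/(-21))/3 = -(sqrt(1 + 36)/(2 + 27) - 1*(-1/21))/3 = -(sqrt(37)/29 + 1/21)/3 = -(1/21 + sqrt(37)/29)/3 = -1/63 - sqrt(37)/87 ≈ -0.085790)
H*(18 + 19) = (-1/63 - sqrt(37)/87)*(18 + 19) = (-1/63 - sqrt(37)/87)*37 = -37/63 - 37*sqrt(37)/87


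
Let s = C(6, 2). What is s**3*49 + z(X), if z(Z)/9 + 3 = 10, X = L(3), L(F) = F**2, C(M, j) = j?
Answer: 455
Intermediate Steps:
s = 2
X = 9 (X = 3**2 = 9)
z(Z) = 63 (z(Z) = -27 + 9*10 = -27 + 90 = 63)
s**3*49 + z(X) = 2**3*49 + 63 = 8*49 + 63 = 392 + 63 = 455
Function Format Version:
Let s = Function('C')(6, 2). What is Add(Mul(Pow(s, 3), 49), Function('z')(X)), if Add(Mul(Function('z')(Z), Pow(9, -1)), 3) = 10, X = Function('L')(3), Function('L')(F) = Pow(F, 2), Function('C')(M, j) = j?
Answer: 455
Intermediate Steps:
s = 2
X = 9 (X = Pow(3, 2) = 9)
Function('z')(Z) = 63 (Function('z')(Z) = Add(-27, Mul(9, 10)) = Add(-27, 90) = 63)
Add(Mul(Pow(s, 3), 49), Function('z')(X)) = Add(Mul(Pow(2, 3), 49), 63) = Add(Mul(8, 49), 63) = Add(392, 63) = 455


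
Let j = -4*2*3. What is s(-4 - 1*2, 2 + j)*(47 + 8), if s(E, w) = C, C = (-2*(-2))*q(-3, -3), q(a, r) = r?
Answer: -660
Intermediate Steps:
j = -24 (j = -8*3 = -24)
C = -12 (C = -2*(-2)*(-3) = 4*(-3) = -12)
s(E, w) = -12
s(-4 - 1*2, 2 + j)*(47 + 8) = -12*(47 + 8) = -12*55 = -660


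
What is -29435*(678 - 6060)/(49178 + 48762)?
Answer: 15841917/9794 ≈ 1617.5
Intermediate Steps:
-29435*(678 - 6060)/(49178 + 48762) = -29435/(97940/(-5382)) = -29435/(97940*(-1/5382)) = -29435/(-48970/2691) = -29435*(-2691/48970) = 15841917/9794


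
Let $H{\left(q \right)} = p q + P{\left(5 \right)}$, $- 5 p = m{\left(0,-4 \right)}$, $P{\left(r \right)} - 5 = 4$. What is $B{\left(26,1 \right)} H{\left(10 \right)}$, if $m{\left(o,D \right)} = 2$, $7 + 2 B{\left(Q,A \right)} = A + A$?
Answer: $- \frac{25}{2} \approx -12.5$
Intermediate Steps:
$P{\left(r \right)} = 9$ ($P{\left(r \right)} = 5 + 4 = 9$)
$B{\left(Q,A \right)} = - \frac{7}{2} + A$ ($B{\left(Q,A \right)} = - \frac{7}{2} + \frac{A + A}{2} = - \frac{7}{2} + \frac{2 A}{2} = - \frac{7}{2} + A$)
$p = - \frac{2}{5}$ ($p = \left(- \frac{1}{5}\right) 2 = - \frac{2}{5} \approx -0.4$)
$H{\left(q \right)} = 9 - \frac{2 q}{5}$ ($H{\left(q \right)} = - \frac{2 q}{5} + 9 = 9 - \frac{2 q}{5}$)
$B{\left(26,1 \right)} H{\left(10 \right)} = \left(- \frac{7}{2} + 1\right) \left(9 - 4\right) = - \frac{5 \left(9 - 4\right)}{2} = \left(- \frac{5}{2}\right) 5 = - \frac{25}{2}$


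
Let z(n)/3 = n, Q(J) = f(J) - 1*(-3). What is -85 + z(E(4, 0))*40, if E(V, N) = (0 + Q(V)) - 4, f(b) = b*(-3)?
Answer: -1645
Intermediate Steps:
f(b) = -3*b
Q(J) = 3 - 3*J (Q(J) = -3*J - 1*(-3) = -3*J + 3 = 3 - 3*J)
E(V, N) = -1 - 3*V (E(V, N) = (0 + (3 - 3*V)) - 4 = (3 - 3*V) - 4 = -1 - 3*V)
z(n) = 3*n
-85 + z(E(4, 0))*40 = -85 + (3*(-1 - 3*4))*40 = -85 + (3*(-1 - 12))*40 = -85 + (3*(-13))*40 = -85 - 39*40 = -85 - 1560 = -1645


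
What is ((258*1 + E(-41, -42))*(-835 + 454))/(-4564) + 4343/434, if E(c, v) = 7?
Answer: 4545733/141484 ≈ 32.129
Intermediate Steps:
((258*1 + E(-41, -42))*(-835 + 454))/(-4564) + 4343/434 = ((258*1 + 7)*(-835 + 454))/(-4564) + 4343/434 = ((258 + 7)*(-381))*(-1/4564) + 4343*(1/434) = (265*(-381))*(-1/4564) + 4343/434 = -100965*(-1/4564) + 4343/434 = 100965/4564 + 4343/434 = 4545733/141484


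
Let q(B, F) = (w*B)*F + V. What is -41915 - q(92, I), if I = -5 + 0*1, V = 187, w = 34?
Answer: -26462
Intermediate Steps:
I = -5 (I = -5 + 0 = -5)
q(B, F) = 187 + 34*B*F (q(B, F) = (34*B)*F + 187 = 34*B*F + 187 = 187 + 34*B*F)
-41915 - q(92, I) = -41915 - (187 + 34*92*(-5)) = -41915 - (187 - 15640) = -41915 - 1*(-15453) = -41915 + 15453 = -26462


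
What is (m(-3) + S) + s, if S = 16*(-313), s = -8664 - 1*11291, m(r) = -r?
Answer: -24960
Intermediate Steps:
s = -19955 (s = -8664 - 11291 = -19955)
S = -5008
(m(-3) + S) + s = (-1*(-3) - 5008) - 19955 = (3 - 5008) - 19955 = -5005 - 19955 = -24960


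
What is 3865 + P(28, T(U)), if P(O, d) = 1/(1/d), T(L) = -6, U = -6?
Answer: 3859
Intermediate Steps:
P(O, d) = d
3865 + P(28, T(U)) = 3865 - 6 = 3859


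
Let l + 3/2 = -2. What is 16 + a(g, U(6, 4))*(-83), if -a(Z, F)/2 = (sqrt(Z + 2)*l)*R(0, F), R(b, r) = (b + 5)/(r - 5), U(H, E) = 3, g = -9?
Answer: 16 + 2905*I*sqrt(7)/2 ≈ 16.0 + 3843.0*I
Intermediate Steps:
l = -7/2 (l = -3/2 - 2 = -7/2 ≈ -3.5000)
R(b, r) = (5 + b)/(-5 + r)
a(Z, F) = 35*sqrt(2 + Z)/(-5 + F) (a(Z, F) = -2*sqrt(Z + 2)*(-7/2)*(5 + 0)/(-5 + F) = -2*sqrt(2 + Z)*(-7/2)*5/(-5 + F) = -2*(-7*sqrt(2 + Z)/2)*5/(-5 + F) = -(-35)*sqrt(2 + Z)/(-5 + F) = 35*sqrt(2 + Z)/(-5 + F))
16 + a(g, U(6, 4))*(-83) = 16 + (35*sqrt(2 - 9)/(-5 + 3))*(-83) = 16 + (35*sqrt(-7)/(-2))*(-83) = 16 + (35*(-1/2)*(I*sqrt(7)))*(-83) = 16 - 35*I*sqrt(7)/2*(-83) = 16 + 2905*I*sqrt(7)/2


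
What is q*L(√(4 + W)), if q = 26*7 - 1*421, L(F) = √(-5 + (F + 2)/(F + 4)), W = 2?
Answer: -239*I*√(18 + 4*√6)/√(4 + √6) ≈ -496.18*I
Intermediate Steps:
L(F) = √(-5 + (2 + F)/(4 + F))
q = -239 (q = 182 - 421 = -239)
q*L(√(4 + W)) = -239*√2*√((-9 - 2*√(4 + 2))/(4 + √(4 + 2))) = -239*√2*√((-9 - 2*√6)/(4 + √6)) = -239*√2*√(-9 - 2*√6)/√(4 + √6)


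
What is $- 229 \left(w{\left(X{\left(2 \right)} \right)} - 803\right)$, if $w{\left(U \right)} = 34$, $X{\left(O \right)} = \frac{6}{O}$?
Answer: $176101$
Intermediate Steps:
$- 229 \left(w{\left(X{\left(2 \right)} \right)} - 803\right) = - 229 \left(34 - 803\right) = \left(-229\right) \left(-769\right) = 176101$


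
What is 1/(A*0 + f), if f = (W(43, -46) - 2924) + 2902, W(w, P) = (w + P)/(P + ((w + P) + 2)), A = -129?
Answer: -47/1031 ≈ -0.045587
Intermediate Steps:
W(w, P) = (P + w)/(2 + w + 2*P) (W(w, P) = (P + w)/(P + ((P + w) + 2)) = (P + w)/(P + (2 + P + w)) = (P + w)/(2 + w + 2*P))
f = -1031/47 (f = ((-46 + 43)/(2 + 43 + 2*(-46)) - 2924) + 2902 = (-3/(2 + 43 - 92) - 2924) + 2902 = (-3/(-47) - 2924) + 2902 = (-1/47*(-3) - 2924) + 2902 = (3/47 - 2924) + 2902 = -137425/47 + 2902 = -1031/47 ≈ -21.936)
1/(A*0 + f) = 1/(-129*0 - 1031/47) = 1/(0 - 1031/47) = 1/(-1031/47) = -47/1031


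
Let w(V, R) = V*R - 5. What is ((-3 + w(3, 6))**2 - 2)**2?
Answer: 9604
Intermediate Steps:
w(V, R) = -5 + R*V (w(V, R) = R*V - 5 = -5 + R*V)
((-3 + w(3, 6))**2 - 2)**2 = ((-3 + (-5 + 6*3))**2 - 2)**2 = ((-3 + (-5 + 18))**2 - 2)**2 = ((-3 + 13)**2 - 2)**2 = (10**2 - 2)**2 = (100 - 2)**2 = 98**2 = 9604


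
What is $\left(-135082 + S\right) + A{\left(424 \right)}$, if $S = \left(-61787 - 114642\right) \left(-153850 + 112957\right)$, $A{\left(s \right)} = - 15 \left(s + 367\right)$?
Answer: $7214564150$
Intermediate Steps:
$A{\left(s \right)} = -5505 - 15 s$ ($A{\left(s \right)} = - 15 \left(367 + s\right) = -5505 - 15 s$)
$S = 7214711097$ ($S = \left(-176429\right) \left(-40893\right) = 7214711097$)
$\left(-135082 + S\right) + A{\left(424 \right)} = \left(-135082 + 7214711097\right) - 11865 = 7214576015 - 11865 = 7214564150$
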